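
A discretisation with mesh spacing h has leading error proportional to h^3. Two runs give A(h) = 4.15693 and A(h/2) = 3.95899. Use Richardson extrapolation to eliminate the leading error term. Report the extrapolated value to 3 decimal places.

The leading error scales as h^3; refining by a factor of 2 reduces it by 2^3 = 8.
Extrapolated value = (8·A(h/2) − A(h)) / (8 − 1)
= (8·3.95899 − 4.15693) / 7
= 27.51499 / 7 = 3.93071

3.931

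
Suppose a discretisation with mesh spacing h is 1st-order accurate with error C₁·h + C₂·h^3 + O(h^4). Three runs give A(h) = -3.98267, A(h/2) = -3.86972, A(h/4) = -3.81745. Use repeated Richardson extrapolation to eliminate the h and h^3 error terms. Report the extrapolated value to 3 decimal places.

-3.766

First eliminate the h term (factor 2^1 = 2):
  B₁ = (2·(-3.86972) − (-3.98267))/1 = -3.75677
  B₂ = (2·(-3.81745) − (-3.86972))/1 = -3.76518
Then eliminate the h^3 term (factor 2^3 = 8):
  (8·(-3.76518) − (-3.75677))/7 = -3.76638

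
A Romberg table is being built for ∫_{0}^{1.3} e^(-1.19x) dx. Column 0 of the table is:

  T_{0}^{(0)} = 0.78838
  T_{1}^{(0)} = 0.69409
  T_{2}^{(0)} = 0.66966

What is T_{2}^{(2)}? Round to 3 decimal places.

0.661

T_{1}^{(1)} = (4·0.69409 − 0.78838) / 3 = 0.66266
T_{2}^{(1)} = (4·0.66966 − 0.69409) / 3 = 0.66152
T_{2}^{(2)} = 0.66152 + (0.66152 − 0.66266)/15 = 0.66144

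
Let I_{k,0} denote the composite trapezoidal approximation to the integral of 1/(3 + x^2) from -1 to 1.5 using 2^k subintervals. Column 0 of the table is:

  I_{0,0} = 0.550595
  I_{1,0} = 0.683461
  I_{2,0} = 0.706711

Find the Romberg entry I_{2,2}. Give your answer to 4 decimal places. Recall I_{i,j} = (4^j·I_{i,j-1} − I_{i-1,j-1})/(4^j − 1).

I_{1,1} = 0.683461 + (0.683461 − 0.550595)/3 = 0.727750
I_{2,1} = 0.706711 + (0.706711 − 0.683461)/3 = 0.714461
I_{2,2} = 0.714461 + (0.714461 − 0.727750)/15 = 0.713575

0.7136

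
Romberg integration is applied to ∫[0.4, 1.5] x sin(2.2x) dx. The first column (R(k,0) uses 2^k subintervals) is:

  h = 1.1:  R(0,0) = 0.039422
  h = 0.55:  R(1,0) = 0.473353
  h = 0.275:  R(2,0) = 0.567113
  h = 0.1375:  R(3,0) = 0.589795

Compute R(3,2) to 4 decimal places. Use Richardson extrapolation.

0.5973

Richardson extrapolation on the trapezoidal column (denominator 4−1=3):
R(2,1) = 0.567113 + (0.567113 − 0.473353)/3 = 0.598366
R(3,1) = (4·0.589795 − 0.567113) / 3 = 0.597356
R(3,2) = 0.597356 + (0.597356 − 0.598366)/15 = 0.597289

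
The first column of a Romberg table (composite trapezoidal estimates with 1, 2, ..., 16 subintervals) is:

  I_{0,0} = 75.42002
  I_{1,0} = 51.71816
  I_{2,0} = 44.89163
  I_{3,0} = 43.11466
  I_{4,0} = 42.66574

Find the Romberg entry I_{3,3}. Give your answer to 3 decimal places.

Richardson extrapolation on the trapezoidal column (denominator 4−1=3):
I_{1,1} = (4·51.71816 − 75.42002) / 3 = 43.81754
I_{2,1} = (4·44.89163 − 51.71816) / 3 = 42.61612
I_{3,1} = (4·43.11466 − 44.89163) / 3 = 42.52234
I_{2,2} = (16·42.61612 − 43.81754) / 15 = 42.53603
I_{3,2} = (16·42.52234 − 42.61612) / 15 = 42.51609
I_{3,3} = 42.51609 + (42.51609 − 42.53603)/63 = 42.51577

42.516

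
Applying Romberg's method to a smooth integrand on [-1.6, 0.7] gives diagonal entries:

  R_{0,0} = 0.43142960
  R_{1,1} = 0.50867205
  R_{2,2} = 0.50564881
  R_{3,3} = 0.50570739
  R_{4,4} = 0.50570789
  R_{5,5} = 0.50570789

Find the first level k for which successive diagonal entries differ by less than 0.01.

k = 2

|R_{1,1} − R_{0,0}| = 0.07724245 ≥ 0.01
|R_{2,2} − R_{1,1}| = 0.00302324 < 0.01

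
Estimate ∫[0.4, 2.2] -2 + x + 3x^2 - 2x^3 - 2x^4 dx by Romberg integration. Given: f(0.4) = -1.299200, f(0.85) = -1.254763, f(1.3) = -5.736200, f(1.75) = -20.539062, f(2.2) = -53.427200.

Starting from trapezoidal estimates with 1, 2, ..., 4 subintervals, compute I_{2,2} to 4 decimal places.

-22.9864

I_{0,0} (trapezoid, 1 panel, h=1.8000): -49.253760
I_{1,0} (trapezoid, 2 panels, h=0.9000): -29.789460
I_{2,0} (trapezoid, 4 panels, h=0.4500): -24.701951
I_{1,1} = -29.789460 + (-29.789460 − (-49.253760))/3 = -23.301360
I_{2,1} = -24.701951 + (-24.701951 − (-29.789460))/3 = -23.006115
I_{2,2} = -23.006115 + (-23.006115 − (-23.301360))/15 = -22.986432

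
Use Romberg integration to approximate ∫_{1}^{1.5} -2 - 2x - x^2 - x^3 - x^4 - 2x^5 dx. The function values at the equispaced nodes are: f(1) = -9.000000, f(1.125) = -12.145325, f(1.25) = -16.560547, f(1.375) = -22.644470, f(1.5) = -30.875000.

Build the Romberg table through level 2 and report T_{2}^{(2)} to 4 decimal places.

-8.8396

T_{0}^{(0)} (trapezoid, 1 panel, h=0.5000): -9.968750
T_{1}^{(0)} (trapezoid, 2 panels, h=0.2500): -9.124512
T_{2}^{(0)} (trapezoid, 4 panels, h=0.1250): -8.910980
T_{1}^{(1)} = -9.124512 + (-9.124512 − (-9.968750))/3 = -8.843099
T_{2}^{(1)} = -8.910980 + (-8.910980 − (-9.124512))/3 = -8.839803
T_{2}^{(2)} = -8.839803 + (-8.839803 − (-8.843099))/15 = -8.839583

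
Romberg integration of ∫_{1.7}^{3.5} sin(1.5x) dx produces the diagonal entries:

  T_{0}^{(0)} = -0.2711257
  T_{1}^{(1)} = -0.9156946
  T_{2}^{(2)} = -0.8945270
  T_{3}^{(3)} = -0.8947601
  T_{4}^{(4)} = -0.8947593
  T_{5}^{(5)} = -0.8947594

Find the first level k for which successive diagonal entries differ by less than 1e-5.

|T_{1}^{(1)} − T_{0}^{(0)}| = 0.6445689 ≥ 1e-5
|T_{2}^{(2)} − T_{1}^{(1)}| = 0.0211676 ≥ 1e-5
|T_{3}^{(3)} − T_{2}^{(2)}| = 0.0002331 ≥ 1e-5
|T_{4}^{(4)} − T_{3}^{(3)}| = 0.0000008 < 1e-5

k = 4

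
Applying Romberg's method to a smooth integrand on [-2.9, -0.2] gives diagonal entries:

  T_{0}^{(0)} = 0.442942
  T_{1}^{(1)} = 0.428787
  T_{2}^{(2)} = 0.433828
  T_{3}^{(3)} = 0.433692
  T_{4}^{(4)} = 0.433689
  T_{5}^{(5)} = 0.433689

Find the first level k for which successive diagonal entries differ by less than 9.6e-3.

k = 2

|T_{1}^{(1)} − T_{0}^{(0)}| = 0.014155 ≥ 9.6e-3
|T_{2}^{(2)} − T_{1}^{(1)}| = 0.005041 < 9.6e-3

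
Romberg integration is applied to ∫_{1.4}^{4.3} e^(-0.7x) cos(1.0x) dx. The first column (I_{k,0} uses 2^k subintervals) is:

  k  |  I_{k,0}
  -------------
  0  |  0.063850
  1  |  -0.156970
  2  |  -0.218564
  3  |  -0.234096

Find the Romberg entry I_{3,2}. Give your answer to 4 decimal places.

-0.2393

Richardson extrapolation on the trapezoidal column (denominator 4−1=3):
I_{2,1} = (4·(-0.218564) − (-0.156970)) / 3 = -0.239095
I_{3,1} = -0.234096 + (-0.234096 − (-0.218564))/3 = -0.239273
I_{3,2} = -0.239273 + (-0.239273 − (-0.239095))/15 = -0.239285
(Column j=1 coincides with Simpson's rule on the same nodes.)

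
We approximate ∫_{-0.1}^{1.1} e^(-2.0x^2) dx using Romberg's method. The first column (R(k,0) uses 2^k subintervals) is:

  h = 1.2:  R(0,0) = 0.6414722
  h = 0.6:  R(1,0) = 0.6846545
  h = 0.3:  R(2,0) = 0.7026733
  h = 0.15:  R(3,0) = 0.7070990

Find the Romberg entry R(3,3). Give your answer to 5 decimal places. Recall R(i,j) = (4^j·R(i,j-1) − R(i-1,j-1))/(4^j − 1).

0.70856

Richardson extrapolation on the trapezoidal column (denominator 4−1=3):
R(1,1) = 0.6846545 + (0.6846545 − 0.6414722)/3 = 0.6990486
R(2,1) = 0.7026733 + (0.7026733 − 0.6846545)/3 = 0.7086796
R(3,1) = (4·0.7070990 − 0.7026733) / 3 = 0.7085742
R(2,2) = 0.7086796 + (0.7086796 − 0.6990486)/15 = 0.7093217
R(3,2) = (16·0.7085742 − 0.7086796) / 15 = 0.7085672
R(3,3) = (64·0.7085672 − 0.7093217) / 63 = 0.7085552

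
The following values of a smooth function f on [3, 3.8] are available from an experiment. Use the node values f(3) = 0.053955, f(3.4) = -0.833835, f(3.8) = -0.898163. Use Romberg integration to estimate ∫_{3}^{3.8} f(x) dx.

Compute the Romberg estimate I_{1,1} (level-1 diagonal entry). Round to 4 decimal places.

-0.5573

I_{0,0} (trapezoid, 1 panel, h=0.8000): -0.337683
I_{1,0} (trapezoid, 2 panels, h=0.4000): -0.502376
I_{1,1} = -0.502376 + (-0.502376 − (-0.337683))/3 = -0.557274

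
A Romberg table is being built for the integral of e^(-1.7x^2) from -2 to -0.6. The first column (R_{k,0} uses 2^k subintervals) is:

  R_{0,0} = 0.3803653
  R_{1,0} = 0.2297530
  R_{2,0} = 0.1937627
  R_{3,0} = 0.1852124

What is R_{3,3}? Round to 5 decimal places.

R_{1,1} = 0.2297530 + (0.2297530 − 0.3803653)/3 = 0.1795489
R_{2,1} = 0.1937627 + (0.1937627 − 0.2297530)/3 = 0.1817659
R_{3,1} = (4·0.1852124 − 0.1937627) / 3 = 0.1823623
R_{2,2} = 0.1817659 + (0.1817659 − 0.1795489)/15 = 0.1819137
R_{3,2} = (16·0.1823623 − 0.1817659) / 15 = 0.1824021
R_{3,3} = 0.1824021 + (0.1824021 − 0.1819137)/63 = 0.1824099

0.18241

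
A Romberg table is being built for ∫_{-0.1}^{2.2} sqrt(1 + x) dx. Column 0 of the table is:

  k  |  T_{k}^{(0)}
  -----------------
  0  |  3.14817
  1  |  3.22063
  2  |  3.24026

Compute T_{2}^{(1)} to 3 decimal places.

3.247

Richardson extrapolation on the trapezoidal column (denominator 4−1=3):
T_{2}^{(1)} = 3.24026 + (3.24026 − 3.22063)/3 = 3.24680
(Column j=1 coincides with Simpson's rule on the same nodes.)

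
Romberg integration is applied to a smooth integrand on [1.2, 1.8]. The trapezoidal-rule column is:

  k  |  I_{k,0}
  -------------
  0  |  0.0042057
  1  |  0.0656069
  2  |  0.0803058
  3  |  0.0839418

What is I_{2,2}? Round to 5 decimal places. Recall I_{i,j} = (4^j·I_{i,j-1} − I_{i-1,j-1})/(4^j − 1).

I_{1,1} = (4·0.0656069 − 0.0042057) / 3 = 0.0860740
I_{2,1} = (4·0.0803058 − 0.0656069) / 3 = 0.0852054
I_{2,2} = (16·0.0852054 − 0.0860740) / 15 = 0.0851475

0.08515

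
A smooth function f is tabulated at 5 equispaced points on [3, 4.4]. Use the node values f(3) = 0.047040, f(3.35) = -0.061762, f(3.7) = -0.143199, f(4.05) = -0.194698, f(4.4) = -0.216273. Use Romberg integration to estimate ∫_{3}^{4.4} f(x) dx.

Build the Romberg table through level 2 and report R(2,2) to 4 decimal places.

R(0,0) (trapezoid, 1 panel, h=1.4000): -0.118463
R(1,0) (trapezoid, 2 panels, h=0.7000): -0.159471
R(2,0) (trapezoid, 4 panels, h=0.3500): -0.169496
R(1,1) = -0.159471 + (-0.159471 − (-0.118463))/3 = -0.173140
R(2,1) = -0.169496 + (-0.169496 − (-0.159471))/3 = -0.172838
R(2,2) = -0.172838 + (-0.172838 − (-0.173140))/15 = -0.172818

-0.1728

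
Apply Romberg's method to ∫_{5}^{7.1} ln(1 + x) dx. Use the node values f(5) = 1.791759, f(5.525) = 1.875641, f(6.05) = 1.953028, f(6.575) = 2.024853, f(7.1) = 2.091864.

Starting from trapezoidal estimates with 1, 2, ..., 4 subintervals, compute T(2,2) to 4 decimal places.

4.0935

T(0,0) (trapezoid, 1 panel, h=2.1000): 4.077804
T(1,0) (trapezoid, 2 panels, h=1.0500): 4.089581
T(2,0) (trapezoid, 4 panels, h=0.5250): 4.092550
T(1,1) = 4.089581 + (4.089581 − 4.077804)/3 = 4.093507
T(2,1) = 4.092550 + (4.092550 − 4.089581)/3 = 4.093540
T(2,2) = 4.093540 + (4.093540 − 4.093507)/15 = 4.093542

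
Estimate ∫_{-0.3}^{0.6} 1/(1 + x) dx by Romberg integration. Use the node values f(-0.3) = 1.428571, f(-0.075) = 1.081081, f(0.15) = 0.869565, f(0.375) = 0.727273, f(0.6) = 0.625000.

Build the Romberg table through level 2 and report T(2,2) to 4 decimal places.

0.8268

T(0,0) (trapezoid, 1 panel, h=0.9000): 0.924107
T(1,0) (trapezoid, 2 panels, h=0.4500): 0.853358
T(2,0) (trapezoid, 4 panels, h=0.2250): 0.833559
T(1,1) = 0.853358 + (0.853358 − 0.924107)/3 = 0.829775
T(2,1) = 0.833559 + (0.833559 − 0.853358)/3 = 0.826959
T(2,2) = 0.826959 + (0.826959 − 0.829775)/15 = 0.826771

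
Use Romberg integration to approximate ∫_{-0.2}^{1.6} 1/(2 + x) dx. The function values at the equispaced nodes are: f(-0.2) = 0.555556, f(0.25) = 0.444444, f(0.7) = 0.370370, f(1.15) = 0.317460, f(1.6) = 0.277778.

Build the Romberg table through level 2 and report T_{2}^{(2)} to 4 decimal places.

T_{0}^{(0)} (trapezoid, 1 panel, h=1.8000): 0.750001
T_{1}^{(0)} (trapezoid, 2 panels, h=0.9000): 0.708333
T_{2}^{(0)} (trapezoid, 4 panels, h=0.4500): 0.697023
T_{1}^{(1)} = 0.708333 + (0.708333 − 0.750001)/3 = 0.694444
T_{2}^{(1)} = 0.697023 + (0.697023 − 0.708333)/3 = 0.693253
T_{2}^{(2)} = 0.693253 + (0.693253 − 0.694444)/15 = 0.693174

0.6932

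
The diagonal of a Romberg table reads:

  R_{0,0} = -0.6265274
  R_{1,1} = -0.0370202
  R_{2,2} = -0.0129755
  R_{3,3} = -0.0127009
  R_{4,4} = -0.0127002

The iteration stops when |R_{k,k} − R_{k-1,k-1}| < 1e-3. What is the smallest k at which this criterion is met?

k = 3

|R_{1,1} − R_{0,0}| = 0.5895072 ≥ 1e-3
|R_{2,2} − R_{1,1}| = 0.0240447 ≥ 1e-3
|R_{3,3} − R_{2,2}| = 0.0002746 < 1e-3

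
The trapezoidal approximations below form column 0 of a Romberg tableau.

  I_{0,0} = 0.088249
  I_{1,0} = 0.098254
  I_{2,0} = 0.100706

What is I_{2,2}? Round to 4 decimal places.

0.1015

I_{1,1} = 0.098254 + (0.098254 − 0.088249)/3 = 0.101589
I_{2,1} = (4·0.100706 − 0.098254) / 3 = 0.101523
I_{2,2} = (16·0.101523 − 0.101589) / 15 = 0.101519
(Column j=1 coincides with Simpson's rule on the same nodes.)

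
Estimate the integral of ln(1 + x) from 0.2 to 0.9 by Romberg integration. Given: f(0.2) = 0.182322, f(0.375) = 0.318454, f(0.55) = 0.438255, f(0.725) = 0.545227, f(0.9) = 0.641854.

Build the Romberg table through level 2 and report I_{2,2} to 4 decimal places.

0.3007

I_{0,0} (trapezoid, 1 panel, h=0.7000): 0.288462
I_{1,0} (trapezoid, 2 panels, h=0.3500): 0.297620
I_{2,0} (trapezoid, 4 panels, h=0.1750): 0.299954
I_{1,1} = 0.297620 + (0.297620 − 0.288462)/3 = 0.300673
I_{2,1} = 0.299954 + (0.299954 − 0.297620)/3 = 0.300732
I_{2,2} = 0.300732 + (0.300732 − 0.300673)/15 = 0.300736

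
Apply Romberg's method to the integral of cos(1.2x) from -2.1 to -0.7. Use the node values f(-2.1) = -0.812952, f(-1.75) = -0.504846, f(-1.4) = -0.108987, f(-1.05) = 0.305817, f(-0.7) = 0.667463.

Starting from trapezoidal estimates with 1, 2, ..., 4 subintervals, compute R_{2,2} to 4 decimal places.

R_{0,0} (trapezoid, 1 panel, h=1.4000): -0.101842
R_{1,0} (trapezoid, 2 panels, h=0.7000): -0.127212
R_{2,0} (trapezoid, 4 panels, h=0.3500): -0.133266
R_{1,1} = -0.127212 + (-0.127212 − (-0.101842))/3 = -0.135669
R_{2,1} = -0.133266 + (-0.133266 − (-0.127212))/3 = -0.135284
R_{2,2} = -0.135284 + (-0.135284 − (-0.135669))/15 = -0.135258

-0.1353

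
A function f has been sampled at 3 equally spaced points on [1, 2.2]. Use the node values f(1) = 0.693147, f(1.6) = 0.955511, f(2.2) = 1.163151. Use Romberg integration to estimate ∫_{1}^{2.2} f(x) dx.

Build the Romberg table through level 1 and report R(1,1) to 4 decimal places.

1.1357

R(0,0) (trapezoid, 1 panel, h=1.2000): 1.113779
R(1,0) (trapezoid, 2 panels, h=0.6000): 1.130196
R(1,1) = 1.130196 + (1.130196 − 1.113779)/3 = 1.135668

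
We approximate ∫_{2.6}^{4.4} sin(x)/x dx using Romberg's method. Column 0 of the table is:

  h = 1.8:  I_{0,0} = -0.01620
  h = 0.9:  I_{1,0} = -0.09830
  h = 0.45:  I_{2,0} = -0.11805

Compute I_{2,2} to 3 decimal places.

Richardson extrapolation on the trapezoidal column (denominator 4−1=3):
I_{1,1} = (4·(-0.09830) − (-0.01620)) / 3 = -0.12567
I_{2,1} = (4·(-0.11805) − (-0.09830)) / 3 = -0.12463
I_{2,2} = -0.12463 + (-0.12463 − (-0.12567))/15 = -0.12456
(Column j=1 coincides with Simpson's rule on the same nodes.)

-0.125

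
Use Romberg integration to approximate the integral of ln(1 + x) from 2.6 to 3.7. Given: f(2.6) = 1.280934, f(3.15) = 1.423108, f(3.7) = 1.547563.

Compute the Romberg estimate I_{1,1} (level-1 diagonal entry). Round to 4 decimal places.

1.5622

I_{0,0} (trapezoid, 1 panel, h=1.1000): 1.555673
I_{1,0} (trapezoid, 2 panels, h=0.5500): 1.560546
I_{1,1} = 1.560546 + (1.560546 − 1.555673)/3 = 1.562170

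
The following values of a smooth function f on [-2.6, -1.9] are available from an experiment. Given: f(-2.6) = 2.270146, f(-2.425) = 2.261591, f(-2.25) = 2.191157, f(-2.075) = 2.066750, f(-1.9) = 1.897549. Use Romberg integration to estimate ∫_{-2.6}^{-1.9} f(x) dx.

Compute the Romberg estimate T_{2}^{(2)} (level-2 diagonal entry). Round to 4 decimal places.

1.5087

T_{0}^{(0)} (trapezoid, 1 panel, h=0.7000): 1.458693
T_{1}^{(0)} (trapezoid, 2 panels, h=0.3500): 1.496252
T_{2}^{(0)} (trapezoid, 4 panels, h=0.1750): 1.505585
T_{1}^{(1)} = 1.496252 + (1.496252 − 1.458693)/3 = 1.508772
T_{2}^{(1)} = 1.505585 + (1.505585 − 1.496252)/3 = 1.508696
T_{2}^{(2)} = 1.508696 + (1.508696 − 1.508772)/15 = 1.508691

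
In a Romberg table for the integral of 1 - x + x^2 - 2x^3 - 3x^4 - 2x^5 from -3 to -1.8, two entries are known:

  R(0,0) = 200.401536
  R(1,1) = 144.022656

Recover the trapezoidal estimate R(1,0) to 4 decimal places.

From R(1,1) = (4·R(1,0) − R(0,0))/3, solve for R(1,0):
4·R(1,0) = 3·144.022656 + 200.401536 = 632.469504
R(1,0) = 158.117376

158.1174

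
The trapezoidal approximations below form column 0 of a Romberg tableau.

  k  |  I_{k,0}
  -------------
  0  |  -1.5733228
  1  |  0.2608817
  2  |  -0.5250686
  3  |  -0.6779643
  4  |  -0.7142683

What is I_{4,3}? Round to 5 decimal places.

-0.72622

I_{2,1} = -0.5250686 + (-0.5250686 − 0.2608817)/3 = -0.7870520
I_{3,1} = -0.6779643 + (-0.6779643 − (-0.5250686))/3 = -0.7289295
I_{4,1} = (4·(-0.7142683) − (-0.6779643)) / 3 = -0.7263696
I_{3,2} = -0.7289295 + (-0.7289295 − (-0.7870520))/15 = -0.7250547
I_{4,2} = -0.7263696 + (-0.7263696 − (-0.7289295))/15 = -0.7261989
I_{4,3} = -0.7261989 + (-0.7261989 − (-0.7250547))/63 = -0.7262171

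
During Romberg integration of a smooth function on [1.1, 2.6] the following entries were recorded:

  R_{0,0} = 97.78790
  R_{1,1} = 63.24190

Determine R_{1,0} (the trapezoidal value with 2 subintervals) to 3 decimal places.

71.878

From R_{1,1} = (4·R_{1,0} − R_{0,0})/3, solve for R_{1,0}:
4·R_{1,0} = 3·63.24190 + 97.78790 = 287.51360
R_{1,0} = 71.87840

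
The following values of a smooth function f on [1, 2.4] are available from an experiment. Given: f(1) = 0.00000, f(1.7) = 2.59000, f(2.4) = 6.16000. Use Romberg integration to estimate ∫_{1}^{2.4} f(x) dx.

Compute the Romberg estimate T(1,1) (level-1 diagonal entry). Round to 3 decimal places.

T(0,0) (trapezoid, 1 panel, h=1.4000): 4.31200
T(1,0) (trapezoid, 2 panels, h=0.7000): 3.96900
T(1,1) = 3.96900 + (3.96900 − 4.31200)/3 = 3.85467

3.855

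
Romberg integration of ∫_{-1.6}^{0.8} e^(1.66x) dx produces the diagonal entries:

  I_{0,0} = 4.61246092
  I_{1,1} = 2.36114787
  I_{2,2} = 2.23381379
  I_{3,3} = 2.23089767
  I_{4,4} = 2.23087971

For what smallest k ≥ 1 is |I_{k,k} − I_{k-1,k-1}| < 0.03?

k = 3

|I_{1,1} − I_{0,0}| = 2.25131305 ≥ 0.03
|I_{2,2} − I_{1,1}| = 0.12733408 ≥ 0.03
|I_{3,3} − I_{2,2}| = 0.00291612 < 0.03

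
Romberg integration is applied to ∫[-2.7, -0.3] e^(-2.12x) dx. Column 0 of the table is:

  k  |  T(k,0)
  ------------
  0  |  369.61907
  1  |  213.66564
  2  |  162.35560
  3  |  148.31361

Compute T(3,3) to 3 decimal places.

143.515

Richardson extrapolation on the trapezoidal column (denominator 4−1=3):
T(1,1) = 213.66564 + (213.66564 − 369.61907)/3 = 161.68116
T(2,1) = 162.35560 + (162.35560 − 213.66564)/3 = 145.25225
T(3,1) = 148.31361 + (148.31361 − 162.35560)/3 = 143.63295
T(2,2) = (16·145.25225 − 161.68116) / 15 = 144.15699
T(3,2) = 143.63295 + (143.63295 − 145.25225)/15 = 143.52500
T(3,3) = (64·143.52500 − 144.15699) / 63 = 143.51497
(Column j=1 coincides with Simpson's rule on the same nodes.)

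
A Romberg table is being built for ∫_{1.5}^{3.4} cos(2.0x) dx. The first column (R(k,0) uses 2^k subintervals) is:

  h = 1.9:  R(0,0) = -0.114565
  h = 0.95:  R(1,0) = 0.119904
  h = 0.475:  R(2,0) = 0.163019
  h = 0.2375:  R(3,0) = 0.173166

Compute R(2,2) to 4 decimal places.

0.1760

Richardson extrapolation on the trapezoidal column (denominator 4−1=3):
R(1,1) = 0.119904 + (0.119904 − (-0.114565))/3 = 0.198060
R(2,1) = (4·0.163019 − 0.119904) / 3 = 0.177391
R(2,2) = (16·0.177391 − 0.198060) / 15 = 0.176013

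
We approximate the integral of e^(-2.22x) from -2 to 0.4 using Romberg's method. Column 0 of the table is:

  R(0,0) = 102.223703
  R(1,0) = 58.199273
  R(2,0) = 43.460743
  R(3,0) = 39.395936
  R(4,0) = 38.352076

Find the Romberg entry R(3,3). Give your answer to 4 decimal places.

38.0039

Richardson extrapolation on the trapezoidal column (denominator 4−1=3):
R(1,1) = (4·58.199273 − 102.223703) / 3 = 43.524463
R(2,1) = 43.460743 + (43.460743 − 58.199273)/3 = 38.547900
R(3,1) = 39.395936 + (39.395936 − 43.460743)/3 = 38.041000
R(2,2) = 38.547900 + (38.547900 − 43.524463)/15 = 38.216129
R(3,2) = (16·38.041000 − 38.547900) / 15 = 38.007207
R(3,3) = 38.007207 + (38.007207 − 38.216129)/63 = 38.003891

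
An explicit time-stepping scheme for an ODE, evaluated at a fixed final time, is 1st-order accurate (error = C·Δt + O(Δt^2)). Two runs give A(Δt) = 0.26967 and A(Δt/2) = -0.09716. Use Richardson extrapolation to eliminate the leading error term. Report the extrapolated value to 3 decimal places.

Extrapolated value = (2·A(Δt/2) − A(Δt)) / (2 − 1)
= (2·(-0.09716) − 0.26967) / 1
= -0.46399 / 1 = -0.46399

-0.464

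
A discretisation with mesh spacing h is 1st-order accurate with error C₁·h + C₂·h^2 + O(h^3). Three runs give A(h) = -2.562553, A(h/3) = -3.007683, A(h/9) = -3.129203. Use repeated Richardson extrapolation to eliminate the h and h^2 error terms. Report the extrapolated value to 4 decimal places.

-3.1849

First eliminate the h term (factor 3^1 = 3):
  B₁ = (3·(-3.007683) − (-2.562553))/2 = -3.230248
  B₂ = (3·(-3.129203) − (-3.007683))/2 = -3.189963
Then eliminate the h^2 term (factor 3^2 = 9):
  (9·(-3.189963) − (-3.230248))/8 = -3.184927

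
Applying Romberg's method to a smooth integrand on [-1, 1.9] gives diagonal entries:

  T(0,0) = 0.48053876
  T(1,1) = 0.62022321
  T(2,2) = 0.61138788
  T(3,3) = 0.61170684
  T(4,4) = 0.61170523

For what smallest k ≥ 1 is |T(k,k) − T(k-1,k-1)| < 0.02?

|T(1,1) − T(0,0)| = 0.13968445 ≥ 0.02
|T(2,2) − T(1,1)| = 0.00883533 < 0.02

k = 2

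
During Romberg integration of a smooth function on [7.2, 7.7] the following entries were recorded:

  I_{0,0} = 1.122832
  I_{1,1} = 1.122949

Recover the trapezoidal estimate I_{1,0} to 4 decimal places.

1.1229

From I_{1,1} = (4·I_{1,0} − I_{0,0})/3, solve for I_{1,0}:
4·I_{1,0} = 3·1.122949 + 1.122832 = 4.491679
I_{1,0} = 1.122920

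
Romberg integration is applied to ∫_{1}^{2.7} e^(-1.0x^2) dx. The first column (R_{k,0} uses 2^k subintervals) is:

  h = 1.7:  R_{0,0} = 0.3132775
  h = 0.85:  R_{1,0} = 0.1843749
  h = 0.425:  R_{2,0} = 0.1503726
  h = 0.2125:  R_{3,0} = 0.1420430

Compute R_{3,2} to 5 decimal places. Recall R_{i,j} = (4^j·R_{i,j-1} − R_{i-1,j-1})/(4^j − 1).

Richardson extrapolation on the trapezoidal column (denominator 4−1=3):
R_{2,1} = (4·0.1503726 − 0.1843749) / 3 = 0.1390385
R_{3,1} = (4·0.1420430 − 0.1503726) / 3 = 0.1392665
R_{3,2} = (16·0.1392665 − 0.1390385) / 15 = 0.1392817

0.13928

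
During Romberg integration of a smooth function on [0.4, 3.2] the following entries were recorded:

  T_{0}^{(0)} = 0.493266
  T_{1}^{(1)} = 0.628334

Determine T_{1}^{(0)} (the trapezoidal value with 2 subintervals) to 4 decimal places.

0.5946

From T_{1}^{(1)} = (4·T_{1}^{(0)} − T_{0}^{(0)})/3, solve for T_{1}^{(0)}:
4·T_{1}^{(0)} = 3·0.628334 + 0.493266 = 2.378268
T_{1}^{(0)} = 0.594567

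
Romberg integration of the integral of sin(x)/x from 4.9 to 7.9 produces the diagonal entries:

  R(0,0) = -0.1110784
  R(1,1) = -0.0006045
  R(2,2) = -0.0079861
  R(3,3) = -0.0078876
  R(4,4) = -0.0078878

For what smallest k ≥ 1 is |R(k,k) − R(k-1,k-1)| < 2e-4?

k = 3

|R(1,1) − R(0,0)| = 0.1104739 ≥ 2e-4
|R(2,2) − R(1,1)| = 0.0073816 ≥ 2e-4
|R(3,3) − R(2,2)| = 0.0000985 < 2e-4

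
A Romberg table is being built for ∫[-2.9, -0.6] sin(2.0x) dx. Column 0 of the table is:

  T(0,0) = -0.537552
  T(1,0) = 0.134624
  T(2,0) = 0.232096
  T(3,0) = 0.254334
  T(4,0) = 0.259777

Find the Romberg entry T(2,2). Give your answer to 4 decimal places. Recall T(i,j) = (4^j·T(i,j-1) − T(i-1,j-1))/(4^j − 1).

0.2583

Richardson extrapolation on the trapezoidal column (denominator 4−1=3):
T(1,1) = 0.134624 + (0.134624 − (-0.537552))/3 = 0.358683
T(2,1) = (4·0.232096 − 0.134624) / 3 = 0.264587
T(2,2) = 0.264587 + (0.264587 − 0.358683)/15 = 0.258314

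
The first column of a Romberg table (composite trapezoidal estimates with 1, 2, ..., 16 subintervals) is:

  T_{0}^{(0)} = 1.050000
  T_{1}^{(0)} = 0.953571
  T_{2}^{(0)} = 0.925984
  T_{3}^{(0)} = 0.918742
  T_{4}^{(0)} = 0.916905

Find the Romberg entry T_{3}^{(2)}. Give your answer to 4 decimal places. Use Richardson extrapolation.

0.9163

Richardson extrapolation on the trapezoidal column (denominator 4−1=3):
T_{2}^{(1)} = 0.925984 + (0.925984 − 0.953571)/3 = 0.916788
T_{3}^{(1)} = 0.918742 + (0.918742 − 0.925984)/3 = 0.916328
T_{3}^{(2)} = (16·0.916328 − 0.916788) / 15 = 0.916297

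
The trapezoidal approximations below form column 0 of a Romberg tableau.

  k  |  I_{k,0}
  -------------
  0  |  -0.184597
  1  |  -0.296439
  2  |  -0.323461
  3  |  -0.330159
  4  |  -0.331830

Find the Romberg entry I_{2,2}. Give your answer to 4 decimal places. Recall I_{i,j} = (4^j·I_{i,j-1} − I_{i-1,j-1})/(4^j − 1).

-0.3324

Richardson extrapolation on the trapezoidal column (denominator 4−1=3):
I_{1,1} = (4·(-0.296439) − (-0.184597)) / 3 = -0.333720
I_{2,1} = (4·(-0.323461) − (-0.296439)) / 3 = -0.332468
I_{2,2} = -0.332468 + (-0.332468 − (-0.333720))/15 = -0.332385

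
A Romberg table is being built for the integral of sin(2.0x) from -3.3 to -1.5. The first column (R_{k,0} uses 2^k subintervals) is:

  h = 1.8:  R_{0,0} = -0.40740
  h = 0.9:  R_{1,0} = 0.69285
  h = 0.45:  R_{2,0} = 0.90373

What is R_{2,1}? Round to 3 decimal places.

R_{2,1} = (4·0.90373 − 0.69285) / 3 = 0.97402
(Column j=1 coincides with Simpson's rule on the same nodes.)

0.974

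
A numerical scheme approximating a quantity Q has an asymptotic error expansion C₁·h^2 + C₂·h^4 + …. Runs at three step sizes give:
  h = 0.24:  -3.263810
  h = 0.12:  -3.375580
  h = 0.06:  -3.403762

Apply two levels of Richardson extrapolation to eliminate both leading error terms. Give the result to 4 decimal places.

First eliminate the h^2 term (factor 2^2 = 4):
  B₁ = (4·(-3.375580) − (-3.263810))/3 = -3.412837
  B₂ = (4·(-3.403762) − (-3.375580))/3 = -3.413156
Then eliminate the h^4 term (factor 2^4 = 16):
  (16·(-3.413156) − (-3.412837))/15 = -3.413177

-3.4132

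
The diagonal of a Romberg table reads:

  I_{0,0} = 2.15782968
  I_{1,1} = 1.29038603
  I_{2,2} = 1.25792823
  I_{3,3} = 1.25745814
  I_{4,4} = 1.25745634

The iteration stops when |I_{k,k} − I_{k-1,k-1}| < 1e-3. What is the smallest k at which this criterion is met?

k = 3

|I_{1,1} − I_{0,0}| = 0.86744365 ≥ 1e-3
|I_{2,2} − I_{1,1}| = 0.03245780 ≥ 1e-3
|I_{3,3} − I_{2,2}| = 0.00047009 < 1e-3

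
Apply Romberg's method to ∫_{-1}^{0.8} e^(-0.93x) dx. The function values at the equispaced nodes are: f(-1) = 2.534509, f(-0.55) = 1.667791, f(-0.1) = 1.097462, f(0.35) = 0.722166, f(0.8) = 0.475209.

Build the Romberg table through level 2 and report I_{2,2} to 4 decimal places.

2.2143

I_{0,0} (trapezoid, 1 panel, h=1.8000): 2.708746
I_{1,0} (trapezoid, 2 panels, h=0.9000): 2.342089
I_{2,0} (trapezoid, 4 panels, h=0.4500): 2.246525
I_{1,1} = 2.342089 + (2.342089 − 2.708746)/3 = 2.219870
I_{2,1} = 2.246525 + (2.246525 − 2.342089)/3 = 2.214670
I_{2,2} = 2.214670 + (2.214670 − 2.219870)/15 = 2.214323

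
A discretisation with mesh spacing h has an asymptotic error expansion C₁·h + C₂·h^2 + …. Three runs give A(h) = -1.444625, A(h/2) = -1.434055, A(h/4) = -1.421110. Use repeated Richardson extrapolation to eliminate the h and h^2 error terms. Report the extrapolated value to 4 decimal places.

-1.4031

First eliminate the h term (factor 2^1 = 2):
  B₁ = (2·(-1.434055) − (-1.444625))/1 = -1.423485
  B₂ = (2·(-1.421110) − (-1.434055))/1 = -1.408165
Then eliminate the h^2 term (factor 2^2 = 4):
  (4·(-1.408165) − (-1.423485))/3 = -1.403058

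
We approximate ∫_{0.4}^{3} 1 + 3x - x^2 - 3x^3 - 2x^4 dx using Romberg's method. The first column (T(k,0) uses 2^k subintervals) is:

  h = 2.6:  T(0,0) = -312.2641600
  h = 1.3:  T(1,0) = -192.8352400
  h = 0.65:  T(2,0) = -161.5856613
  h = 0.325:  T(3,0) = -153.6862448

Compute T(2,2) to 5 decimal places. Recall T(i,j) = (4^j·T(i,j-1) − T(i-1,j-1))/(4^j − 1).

-151.04537

T(1,1) = -192.8352400 + (-192.8352400 − (-312.2641600))/3 = -153.0256000
T(2,1) = -161.5856613 + (-161.5856613 − (-192.8352400))/3 = -151.1691351
T(2,2) = (16·(-151.1691351) − (-153.0256000)) / 15 = -151.0453708
(Column j=1 coincides with Simpson's rule on the same nodes.)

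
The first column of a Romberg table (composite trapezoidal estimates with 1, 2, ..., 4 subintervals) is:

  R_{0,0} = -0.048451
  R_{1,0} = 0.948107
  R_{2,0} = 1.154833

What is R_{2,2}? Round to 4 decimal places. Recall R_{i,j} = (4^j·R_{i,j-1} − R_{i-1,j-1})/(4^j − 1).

Richardson extrapolation on the trapezoidal column (denominator 4−1=3):
R_{1,1} = 0.948107 + (0.948107 − (-0.048451))/3 = 1.280293
R_{2,1} = (4·1.154833 − 0.948107) / 3 = 1.223742
R_{2,2} = 1.223742 + (1.223742 − 1.280293)/15 = 1.219972

1.2200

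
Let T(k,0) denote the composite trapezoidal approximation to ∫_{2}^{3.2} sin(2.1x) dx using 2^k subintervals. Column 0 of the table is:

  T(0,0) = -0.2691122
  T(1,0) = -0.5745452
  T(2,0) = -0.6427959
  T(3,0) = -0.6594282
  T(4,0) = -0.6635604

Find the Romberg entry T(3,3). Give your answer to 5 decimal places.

T(1,1) = -0.5745452 + (-0.5745452 − (-0.2691122))/3 = -0.6763562
T(2,1) = -0.6427959 + (-0.6427959 − (-0.5745452))/3 = -0.6655461
T(3,1) = -0.6594282 + (-0.6594282 − (-0.6427959))/3 = -0.6649723
T(2,2) = (16·(-0.6655461) − (-0.6763562)) / 15 = -0.6648254
T(3,2) = -0.6649723 + (-0.6649723 − (-0.6655461))/15 = -0.6649340
T(3,3) = (64·(-0.6649340) − (-0.6648254)) / 63 = -0.6649357

-0.66494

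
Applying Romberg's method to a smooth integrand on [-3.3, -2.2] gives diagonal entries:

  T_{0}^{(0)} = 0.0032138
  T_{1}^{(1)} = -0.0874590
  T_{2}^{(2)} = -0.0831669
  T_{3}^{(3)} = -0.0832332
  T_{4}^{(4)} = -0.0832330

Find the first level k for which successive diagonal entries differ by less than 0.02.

k = 2

|T_{1}^{(1)} − T_{0}^{(0)}| = 0.0906728 ≥ 0.02
|T_{2}^{(2)} − T_{1}^{(1)}| = 0.0042921 < 0.02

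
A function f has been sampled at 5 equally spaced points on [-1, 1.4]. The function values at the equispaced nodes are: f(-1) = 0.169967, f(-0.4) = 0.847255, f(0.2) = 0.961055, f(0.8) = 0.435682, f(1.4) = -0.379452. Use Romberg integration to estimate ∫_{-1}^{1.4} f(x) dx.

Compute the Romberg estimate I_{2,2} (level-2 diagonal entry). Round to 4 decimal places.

1.3632

I_{0,0} (trapezoid, 1 panel, h=2.4000): -0.251382
I_{1,0} (trapezoid, 2 panels, h=1.2000): 1.027575
I_{2,0} (trapezoid, 4 panels, h=0.6000): 1.283550
I_{1,1} = 1.027575 + (1.027575 − (-0.251382))/3 = 1.453894
I_{2,1} = 1.283550 + (1.283550 − 1.027575)/3 = 1.368875
I_{2,2} = 1.368875 + (1.368875 − 1.453894)/15 = 1.363207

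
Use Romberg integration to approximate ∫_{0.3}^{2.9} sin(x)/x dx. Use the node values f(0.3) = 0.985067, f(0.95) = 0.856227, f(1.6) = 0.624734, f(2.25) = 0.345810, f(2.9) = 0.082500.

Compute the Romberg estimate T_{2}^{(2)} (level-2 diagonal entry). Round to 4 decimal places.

1.5437

T_{0}^{(0)} (trapezoid, 1 panel, h=2.6000): 1.387837
T_{1}^{(0)} (trapezoid, 2 panels, h=1.3000): 1.506073
T_{2}^{(0)} (trapezoid, 4 panels, h=0.6500): 1.534360
T_{1}^{(1)} = 1.506073 + (1.506073 − 1.387837)/3 = 1.545485
T_{2}^{(1)} = 1.534360 + (1.534360 − 1.506073)/3 = 1.543789
T_{2}^{(2)} = 1.543789 + (1.543789 − 1.545485)/15 = 1.543676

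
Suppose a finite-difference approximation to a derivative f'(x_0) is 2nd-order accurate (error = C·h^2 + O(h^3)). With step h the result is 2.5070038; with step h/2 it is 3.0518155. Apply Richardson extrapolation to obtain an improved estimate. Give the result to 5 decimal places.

3.23342

The leading error scales as h^2; refining by a factor of 2 reduces it by 2^2 = 4.
Extrapolated value = (4·A(h/2) − A(h)) / (4 − 1)
= (4·3.0518155 − 2.5070038) / 3
= 9.7002582 / 3 = 3.2334194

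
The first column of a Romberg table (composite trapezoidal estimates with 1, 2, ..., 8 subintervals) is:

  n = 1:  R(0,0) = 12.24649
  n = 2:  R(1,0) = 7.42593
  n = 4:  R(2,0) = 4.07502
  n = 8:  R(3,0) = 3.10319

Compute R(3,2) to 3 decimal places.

Richardson extrapolation on the trapezoidal column (denominator 4−1=3):
R(2,1) = 4.07502 + (4.07502 − 7.42593)/3 = 2.95805
R(3,1) = (4·3.10319 − 4.07502) / 3 = 2.77925
R(3,2) = (16·2.77925 − 2.95805) / 15 = 2.76733

2.767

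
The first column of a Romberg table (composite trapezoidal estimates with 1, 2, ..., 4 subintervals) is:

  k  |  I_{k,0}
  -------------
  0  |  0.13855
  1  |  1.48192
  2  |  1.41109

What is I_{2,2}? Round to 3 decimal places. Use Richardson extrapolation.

Richardson extrapolation on the trapezoidal column (denominator 4−1=3):
I_{1,1} = 1.48192 + (1.48192 − 0.13855)/3 = 1.92971
I_{2,1} = 1.41109 + (1.41109 − 1.48192)/3 = 1.38748
I_{2,2} = 1.38748 + (1.38748 − 1.92971)/15 = 1.35133

1.351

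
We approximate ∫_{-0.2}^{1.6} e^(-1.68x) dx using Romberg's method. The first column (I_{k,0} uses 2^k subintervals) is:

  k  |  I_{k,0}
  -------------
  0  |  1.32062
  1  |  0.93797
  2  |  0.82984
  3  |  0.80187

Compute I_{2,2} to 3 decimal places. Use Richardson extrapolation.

I_{1,1} = (4·0.93797 − 1.32062) / 3 = 0.81042
I_{2,1} = 0.82984 + (0.82984 − 0.93797)/3 = 0.79380
I_{2,2} = (16·0.79380 − 0.81042) / 15 = 0.79269

0.793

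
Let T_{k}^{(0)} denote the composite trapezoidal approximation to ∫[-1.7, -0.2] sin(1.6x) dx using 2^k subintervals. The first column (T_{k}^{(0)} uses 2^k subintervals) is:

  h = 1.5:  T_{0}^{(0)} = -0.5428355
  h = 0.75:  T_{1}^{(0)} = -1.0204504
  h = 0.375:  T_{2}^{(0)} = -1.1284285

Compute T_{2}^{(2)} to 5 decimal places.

Richardson extrapolation on the trapezoidal column (denominator 4−1=3):
T_{1}^{(1)} = -1.0204504 + (-1.0204504 − (-0.5428355))/3 = -1.1796554
T_{2}^{(1)} = (4·(-1.1284285) − (-1.0204504)) / 3 = -1.1644212
T_{2}^{(2)} = -1.1644212 + (-1.1644212 − (-1.1796554))/15 = -1.1634056

-1.16341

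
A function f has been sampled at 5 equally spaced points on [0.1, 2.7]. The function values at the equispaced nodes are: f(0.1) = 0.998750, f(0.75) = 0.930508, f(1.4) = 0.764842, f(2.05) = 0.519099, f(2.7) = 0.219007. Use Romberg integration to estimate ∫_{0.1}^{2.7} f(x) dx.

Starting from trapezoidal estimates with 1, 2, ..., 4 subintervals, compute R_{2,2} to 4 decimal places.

1.8515

R_{0,0} (trapezoid, 1 panel, h=2.6000): 1.583084
R_{1,0} (trapezoid, 2 panels, h=1.3000): 1.785837
R_{2,0} (trapezoid, 4 panels, h=0.6500): 1.835163
R_{1,1} = 1.785837 + (1.785837 − 1.583084)/3 = 1.853421
R_{2,1} = 1.835163 + (1.835163 − 1.785837)/3 = 1.851605
R_{2,2} = 1.851605 + (1.851605 − 1.853421)/15 = 1.851484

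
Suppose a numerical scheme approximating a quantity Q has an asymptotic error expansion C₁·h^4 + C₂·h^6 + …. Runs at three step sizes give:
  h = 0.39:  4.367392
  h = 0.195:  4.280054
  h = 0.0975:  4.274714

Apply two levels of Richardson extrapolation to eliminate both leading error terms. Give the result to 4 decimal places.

4.2744

First eliminate the h^4 term (factor 2^4 = 16):
  B₁ = (16·4.280054 − 4.367392)/15 = 4.274231
  B₂ = (16·4.274714 − 4.280054)/15 = 4.274358
Then eliminate the h^6 term (factor 2^6 = 64):
  (64·4.274358 − 4.274231)/63 = 4.274360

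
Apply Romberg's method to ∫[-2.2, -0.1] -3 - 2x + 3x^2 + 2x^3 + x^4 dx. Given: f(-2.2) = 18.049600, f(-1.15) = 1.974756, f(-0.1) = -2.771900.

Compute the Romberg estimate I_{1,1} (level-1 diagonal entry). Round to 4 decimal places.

8.1119

I_{0,0} (trapezoid, 1 panel, h=2.1000): 16.041585
I_{1,0} (trapezoid, 2 panels, h=1.0500): 10.094286
I_{1,1} = 10.094286 + (10.094286 − 16.041585)/3 = 8.111853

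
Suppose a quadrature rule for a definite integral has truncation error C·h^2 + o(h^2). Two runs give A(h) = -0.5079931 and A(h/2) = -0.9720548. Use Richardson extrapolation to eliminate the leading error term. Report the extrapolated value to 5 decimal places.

Extrapolated value = (4·A(h/2) − A(h)) / (4 − 1)
= (4·(-0.9720548) − (-0.5079931)) / 3
= -3.3802261 / 3 = -1.1267420

-1.12674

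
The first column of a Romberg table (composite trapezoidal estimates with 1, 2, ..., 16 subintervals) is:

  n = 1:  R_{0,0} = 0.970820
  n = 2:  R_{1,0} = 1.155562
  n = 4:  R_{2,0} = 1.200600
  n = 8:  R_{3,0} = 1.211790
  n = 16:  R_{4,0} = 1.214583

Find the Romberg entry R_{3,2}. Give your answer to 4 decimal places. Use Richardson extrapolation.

1.2155

Richardson extrapolation on the trapezoidal column (denominator 4−1=3):
R_{2,1} = 1.200600 + (1.200600 − 1.155562)/3 = 1.215613
R_{3,1} = 1.211790 + (1.211790 − 1.200600)/3 = 1.215520
R_{3,2} = (16·1.215520 − 1.215613) / 15 = 1.215514
(Column j=1 coincides with Simpson's rule on the same nodes.)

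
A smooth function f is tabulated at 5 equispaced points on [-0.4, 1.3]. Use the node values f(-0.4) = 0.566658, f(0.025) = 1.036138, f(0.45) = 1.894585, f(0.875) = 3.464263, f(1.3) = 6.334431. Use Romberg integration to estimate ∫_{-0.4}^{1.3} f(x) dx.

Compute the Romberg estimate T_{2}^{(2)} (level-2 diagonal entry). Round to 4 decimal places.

T_{0}^{(0)} (trapezoid, 1 panel, h=1.7000): 5.865926
T_{1}^{(0)} (trapezoid, 2 panels, h=0.8500): 4.543360
T_{2}^{(0)} (trapezoid, 4 panels, h=0.4250): 4.184350
T_{1}^{(1)} = 4.543360 + (4.543360 − 5.865926)/3 = 4.102505
T_{2}^{(1)} = 4.184350 + (4.184350 − 4.543360)/3 = 4.064680
T_{2}^{(2)} = 4.064680 + (4.064680 − 4.102505)/15 = 4.062158

4.0622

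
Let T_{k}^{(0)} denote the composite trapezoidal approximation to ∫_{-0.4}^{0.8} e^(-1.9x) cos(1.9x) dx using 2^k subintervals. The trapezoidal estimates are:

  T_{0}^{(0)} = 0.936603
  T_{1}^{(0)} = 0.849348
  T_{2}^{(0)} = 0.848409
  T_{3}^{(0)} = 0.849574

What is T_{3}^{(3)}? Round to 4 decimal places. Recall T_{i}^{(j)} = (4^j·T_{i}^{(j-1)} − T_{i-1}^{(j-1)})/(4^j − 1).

Richardson extrapolation on the trapezoidal column (denominator 4−1=3):
T_{1}^{(1)} = 0.849348 + (0.849348 − 0.936603)/3 = 0.820263
T_{2}^{(1)} = (4·0.848409 − 0.849348) / 3 = 0.848096
T_{3}^{(1)} = 0.849574 + (0.849574 − 0.848409)/3 = 0.849962
T_{2}^{(2)} = (16·0.848096 − 0.820263) / 15 = 0.849952
T_{3}^{(2)} = 0.849962 + (0.849962 − 0.848096)/15 = 0.850086
T_{3}^{(3)} = 0.850086 + (0.850086 − 0.849952)/63 = 0.850088
(Column j=1 coincides with Simpson's rule on the same nodes.)

0.8501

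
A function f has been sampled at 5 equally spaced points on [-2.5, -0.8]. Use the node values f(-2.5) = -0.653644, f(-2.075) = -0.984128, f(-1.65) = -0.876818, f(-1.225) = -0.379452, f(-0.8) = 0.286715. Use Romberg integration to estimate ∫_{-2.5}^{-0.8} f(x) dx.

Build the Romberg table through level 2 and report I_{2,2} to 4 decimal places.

-1.0715

I_{0,0} (trapezoid, 1 panel, h=1.7000): -0.311890
I_{1,0} (trapezoid, 2 panels, h=0.8500): -0.901240
I_{2,0} (trapezoid, 4 panels, h=0.4250): -1.030142
I_{1,1} = -0.901240 + (-0.901240 − (-0.311890))/3 = -1.097690
I_{2,1} = -1.030142 + (-1.030142 − (-0.901240))/3 = -1.073109
I_{2,2} = -1.073109 + (-1.073109 − (-1.097690))/15 = -1.071470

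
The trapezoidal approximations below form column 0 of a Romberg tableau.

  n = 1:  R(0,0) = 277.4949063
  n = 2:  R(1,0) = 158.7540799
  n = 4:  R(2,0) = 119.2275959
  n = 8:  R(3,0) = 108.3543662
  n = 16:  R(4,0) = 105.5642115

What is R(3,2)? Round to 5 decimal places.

104.64181

Richardson extrapolation on the trapezoidal column (denominator 4−1=3):
R(2,1) = (4·119.2275959 − 158.7540799) / 3 = 106.0521012
R(3,1) = (4·108.3543662 − 119.2275959) / 3 = 104.7299563
R(3,2) = (16·104.7299563 − 106.0521012) / 15 = 104.6418133
(Column j=1 coincides with Simpson's rule on the same nodes.)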